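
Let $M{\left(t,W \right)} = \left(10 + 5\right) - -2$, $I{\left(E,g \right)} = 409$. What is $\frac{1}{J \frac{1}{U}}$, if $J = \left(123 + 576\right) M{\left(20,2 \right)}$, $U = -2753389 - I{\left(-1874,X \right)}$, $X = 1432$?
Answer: $- \frac{2753798}{11883} \approx -231.74$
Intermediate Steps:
$M{\left(t,W \right)} = 17$ ($M{\left(t,W \right)} = 15 + 2 = 17$)
$U = -2753798$ ($U = -2753389 - 409 = -2753798$)
$J = 11883$ ($J = \left(123 + 576\right) 17 = 699 \cdot 17 = 11883$)
$\frac{1}{J \frac{1}{U}} = \frac{1}{11883 \frac{1}{-2753798}} = \frac{1}{11883 \left(- \frac{1}{2753798}\right)} = \frac{1}{- \frac{11883}{2753798}} = - \frac{2753798}{11883}$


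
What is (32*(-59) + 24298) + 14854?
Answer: 37264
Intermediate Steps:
(32*(-59) + 24298) + 14854 = (-1888 + 24298) + 14854 = 22410 + 14854 = 37264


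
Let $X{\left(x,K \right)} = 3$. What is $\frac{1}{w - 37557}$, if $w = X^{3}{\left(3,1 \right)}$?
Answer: $- \frac{1}{37530} \approx -2.6645 \cdot 10^{-5}$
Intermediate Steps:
$w = 27$ ($w = 3^{3} = 27$)
$\frac{1}{w - 37557} = \frac{1}{27 - 37557} = \frac{1}{-37530} = - \frac{1}{37530}$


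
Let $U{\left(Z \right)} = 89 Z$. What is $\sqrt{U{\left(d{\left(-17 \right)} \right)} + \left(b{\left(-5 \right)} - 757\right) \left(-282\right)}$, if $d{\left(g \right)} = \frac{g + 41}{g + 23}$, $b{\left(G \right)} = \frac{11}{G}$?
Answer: $\frac{2 \sqrt{1340315}}{5} \approx 463.09$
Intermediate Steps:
$d{\left(g \right)} = \frac{41 + g}{23 + g}$
$\sqrt{U{\left(d{\left(-17 \right)} \right)} + \left(b{\left(-5 \right)} - 757\right) \left(-282\right)} = \sqrt{89 \frac{41 - 17}{23 - 17} + \left(\frac{11}{-5} - 757\right) \left(-282\right)} = \sqrt{89 \cdot \frac{1}{6} \cdot 24 + \left(11 \left(- \frac{1}{5}\right) - 757\right) \left(-282\right)} = \sqrt{89 \cdot \frac{1}{6} \cdot 24 + \left(- \frac{11}{5} - 757\right) \left(-282\right)} = \sqrt{89 \cdot 4 - - \frac{1070472}{5}} = \sqrt{356 + \frac{1070472}{5}} = \sqrt{\frac{1072252}{5}} = \frac{2 \sqrt{1340315}}{5}$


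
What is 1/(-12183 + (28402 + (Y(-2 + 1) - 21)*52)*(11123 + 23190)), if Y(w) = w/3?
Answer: 3/2809443265 ≈ 1.0678e-9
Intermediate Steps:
Y(w) = w/3 (Y(w) = w*(⅓) = w/3)
1/(-12183 + (28402 + (Y(-2 + 1) - 21)*52)*(11123 + 23190)) = 1/(-12183 + (28402 + ((-2 + 1)/3 - 21)*52)*(11123 + 23190)) = 1/(-12183 + (28402 + ((⅓)*(-1) - 21)*52)*34313) = 1/(-12183 + (28402 + (-⅓ - 21)*52)*34313) = 1/(-12183 + (28402 - 64/3*52)*34313) = 1/(-12183 + (28402 - 3328/3)*34313) = 1/(-12183 + (81878/3)*34313) = 1/(-12183 + 2809479814/3) = 1/(2809443265/3) = 3/2809443265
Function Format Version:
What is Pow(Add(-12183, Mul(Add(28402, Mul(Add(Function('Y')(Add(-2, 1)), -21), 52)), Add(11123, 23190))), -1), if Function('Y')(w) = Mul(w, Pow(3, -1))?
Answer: Rational(3, 2809443265) ≈ 1.0678e-9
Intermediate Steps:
Function('Y')(w) = Mul(Rational(1, 3), w) (Function('Y')(w) = Mul(w, Rational(1, 3)) = Mul(Rational(1, 3), w))
Pow(Add(-12183, Mul(Add(28402, Mul(Add(Function('Y')(Add(-2, 1)), -21), 52)), Add(11123, 23190))), -1) = Pow(Add(-12183, Mul(Add(28402, Mul(Add(Mul(Rational(1, 3), Add(-2, 1)), -21), 52)), Add(11123, 23190))), -1) = Pow(Add(-12183, Mul(Add(28402, Mul(Add(Mul(Rational(1, 3), -1), -21), 52)), 34313)), -1) = Pow(Add(-12183, Mul(Add(28402, Mul(Add(Rational(-1, 3), -21), 52)), 34313)), -1) = Pow(Add(-12183, Mul(Add(28402, Mul(Rational(-64, 3), 52)), 34313)), -1) = Pow(Add(-12183, Mul(Add(28402, Rational(-3328, 3)), 34313)), -1) = Pow(Add(-12183, Mul(Rational(81878, 3), 34313)), -1) = Pow(Add(-12183, Rational(2809479814, 3)), -1) = Pow(Rational(2809443265, 3), -1) = Rational(3, 2809443265)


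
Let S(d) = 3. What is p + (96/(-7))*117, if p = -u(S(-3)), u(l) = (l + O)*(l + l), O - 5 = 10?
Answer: -11988/7 ≈ -1712.6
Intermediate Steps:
O = 15 (O = 5 + 10 = 15)
u(l) = 2*l*(15 + l) (u(l) = (l + 15)*(l + l) = (15 + l)*(2*l) = 2*l*(15 + l))
p = -108 (p = -2*3*(15 + 3) = -2*3*18 = -1*108 = -108)
p + (96/(-7))*117 = -108 + (96/(-7))*117 = -108 + (96*(-1/7))*117 = -108 - 96/7*117 = -108 - 11232/7 = -11988/7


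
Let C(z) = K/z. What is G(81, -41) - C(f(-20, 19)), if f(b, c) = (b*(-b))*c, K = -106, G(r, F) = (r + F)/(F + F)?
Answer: -78173/155800 ≈ -0.50175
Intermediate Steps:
G(r, F) = (F + r)/(2*F) (G(r, F) = (F + r)/((2*F)) = (F + r)*(1/(2*F)) = (F + r)/(2*F))
f(b, c) = -c*b² (f(b, c) = (-b²)*c = -c*b²)
C(z) = -106/z
G(81, -41) - C(f(-20, 19)) = (½)*(-41 + 81)/(-41) - (-106)/((-1*19*(-20)²)) = (½)*(-1/41)*40 - (-106)/((-1*19*400)) = -20/41 - (-106)/(-7600) = -20/41 - (-106)*(-1)/7600 = -20/41 - 1*53/3800 = -20/41 - 53/3800 = -78173/155800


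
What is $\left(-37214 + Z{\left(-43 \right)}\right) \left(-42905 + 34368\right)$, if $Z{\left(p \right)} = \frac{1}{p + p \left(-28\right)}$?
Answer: $\frac{368844952261}{1161} \approx 3.177 \cdot 10^{8}$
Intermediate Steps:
$Z{\left(p \right)} = - \frac{1}{27 p}$ ($Z{\left(p \right)} = \frac{1}{p - 28 p} = \frac{1}{\left(-27\right) p} = - \frac{1}{27 p}$)
$\left(-37214 + Z{\left(-43 \right)}\right) \left(-42905 + 34368\right) = \left(-37214 - \frac{1}{27 \left(-43\right)}\right) \left(-42905 + 34368\right) = \left(-37214 - - \frac{1}{1161}\right) \left(-8537\right) = \left(-37214 + \frac{1}{1161}\right) \left(-8537\right) = \left(- \frac{43205453}{1161}\right) \left(-8537\right) = \frac{368844952261}{1161}$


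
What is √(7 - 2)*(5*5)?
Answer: 25*√5 ≈ 55.902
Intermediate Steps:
√(7 - 2)*(5*5) = √5*25 = 25*√5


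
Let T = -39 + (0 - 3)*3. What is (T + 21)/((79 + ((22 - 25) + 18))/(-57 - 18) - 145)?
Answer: 2025/10969 ≈ 0.18461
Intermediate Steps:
T = -48 (T = -39 - 3*3 = -39 - 9 = -48)
(T + 21)/((79 + ((22 - 25) + 18))/(-57 - 18) - 145) = (-48 + 21)/((79 + ((22 - 25) + 18))/(-57 - 18) - 145) = -27/((79 + (-3 + 18))/(-75) - 145) = -27/((79 + 15)*(-1/75) - 145) = -27/(94*(-1/75) - 145) = -27/(-94/75 - 145) = -27/(-10969/75) = -27*(-75/10969) = 2025/10969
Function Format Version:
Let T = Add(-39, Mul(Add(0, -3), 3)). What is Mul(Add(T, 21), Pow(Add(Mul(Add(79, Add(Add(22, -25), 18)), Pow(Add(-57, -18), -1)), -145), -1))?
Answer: Rational(2025, 10969) ≈ 0.18461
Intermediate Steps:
T = -48 (T = Add(-39, Mul(-3, 3)) = Add(-39, -9) = -48)
Mul(Add(T, 21), Pow(Add(Mul(Add(79, Add(Add(22, -25), 18)), Pow(Add(-57, -18), -1)), -145), -1)) = Mul(Add(-48, 21), Pow(Add(Mul(Add(79, Add(Add(22, -25), 18)), Pow(Add(-57, -18), -1)), -145), -1)) = Mul(-27, Pow(Add(Mul(Add(79, Add(-3, 18)), Pow(-75, -1)), -145), -1)) = Mul(-27, Pow(Add(Mul(Add(79, 15), Rational(-1, 75)), -145), -1)) = Mul(-27, Pow(Add(Mul(94, Rational(-1, 75)), -145), -1)) = Mul(-27, Pow(Add(Rational(-94, 75), -145), -1)) = Mul(-27, Pow(Rational(-10969, 75), -1)) = Mul(-27, Rational(-75, 10969)) = Rational(2025, 10969)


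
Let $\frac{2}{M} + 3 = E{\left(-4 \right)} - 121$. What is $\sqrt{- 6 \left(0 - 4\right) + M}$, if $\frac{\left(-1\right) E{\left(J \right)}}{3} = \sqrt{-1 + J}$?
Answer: $\sqrt{2} \sqrt{\frac{1487 + 36 i \sqrt{5}}{124 + 3 i \sqrt{5}}} \approx 4.8973 + 8.8825 \cdot 10^{-5} i$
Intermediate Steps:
$E{\left(J \right)} = - 3 \sqrt{-1 + J}$
$M = \frac{2}{-124 - 3 i \sqrt{5}}$ ($M = \frac{2}{-3 - \left(121 + 3 \sqrt{-1 - 4}\right)} = \frac{2}{-3 - \left(121 + 3 \sqrt{-5}\right)} = \frac{2}{-3 - \left(121 + 3 i \sqrt{5}\right)} = \frac{2}{-124 - 3 i \sqrt{5}} \approx -0.016082 + 0.00087001 i$)
$\sqrt{- 6 \left(0 - 4\right) + M} = \sqrt{- 6 \left(0 - 4\right) - \left(\frac{248}{15421} - \frac{6 i \sqrt{5}}{15421}\right)} = \sqrt{\left(-6\right) \left(-4\right) - \left(\frac{248}{15421} - \frac{6 i \sqrt{5}}{15421}\right)} = \sqrt{24 - \left(\frac{248}{15421} - \frac{6 i \sqrt{5}}{15421}\right)} = \sqrt{\frac{369856}{15421} + \frac{6 i \sqrt{5}}{15421}}$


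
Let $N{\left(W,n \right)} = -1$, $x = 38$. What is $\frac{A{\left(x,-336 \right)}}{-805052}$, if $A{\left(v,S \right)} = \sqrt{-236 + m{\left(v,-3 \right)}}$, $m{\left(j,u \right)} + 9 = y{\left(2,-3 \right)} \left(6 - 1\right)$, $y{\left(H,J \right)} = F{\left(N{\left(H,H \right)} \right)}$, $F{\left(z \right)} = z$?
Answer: $- \frac{5 i \sqrt{10}}{805052} \approx - 1.964 \cdot 10^{-5} i$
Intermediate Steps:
$y{\left(H,J \right)} = -1$
$m{\left(j,u \right)} = -14$ ($m{\left(j,u \right)} = -9 - \left(6 - 1\right) = -9 - 5 = -14$)
$A{\left(v,S \right)} = 5 i \sqrt{10}$ ($A{\left(v,S \right)} = \sqrt{-236 - 14} = \sqrt{-250} = 5 i \sqrt{10}$)
$\frac{A{\left(x,-336 \right)}}{-805052} = \frac{5 i \sqrt{10}}{-805052} = 5 i \sqrt{10} \left(- \frac{1}{805052}\right) = - \frac{5 i \sqrt{10}}{805052}$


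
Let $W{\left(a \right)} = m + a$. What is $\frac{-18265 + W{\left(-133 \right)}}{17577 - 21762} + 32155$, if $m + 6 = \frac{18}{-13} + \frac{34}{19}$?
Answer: $\frac{33243008413}{1033695} \approx 32159.0$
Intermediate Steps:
$m = - \frac{1382}{247}$ ($m = -6 + \left(\frac{18}{-13} + \frac{34}{19}\right) = -6 + \left(18 \left(- \frac{1}{13}\right) + 34 \cdot \frac{1}{19}\right) = -6 + \left(- \frac{18}{13} + \frac{34}{19}\right) = -6 + \frac{100}{247} = - \frac{1382}{247} \approx -5.5951$)
$W{\left(a \right)} = - \frac{1382}{247} + a$
$\frac{-18265 + W{\left(-133 \right)}}{17577 - 21762} + 32155 = \frac{-18265 - \frac{34233}{247}}{17577 - 21762} + 32155 = \frac{-18265 - \frac{34233}{247}}{-4185} + 32155 = \left(- \frac{4545688}{247}\right) \left(- \frac{1}{4185}\right) + 32155 = \frac{4545688}{1033695} + 32155 = \frac{33243008413}{1033695}$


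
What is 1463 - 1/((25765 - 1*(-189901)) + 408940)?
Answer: 913798577/624606 ≈ 1463.0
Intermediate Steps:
1463 - 1/((25765 - 1*(-189901)) + 408940) = 1463 - 1/((25765 + 189901) + 408940) = 1463 - 1/(215666 + 408940) = 1463 - 1/624606 = 913798577/624606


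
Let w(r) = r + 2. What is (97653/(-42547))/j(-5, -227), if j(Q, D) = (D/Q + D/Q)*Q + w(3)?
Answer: 97653/19103603 ≈ 0.0051118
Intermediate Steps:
w(r) = 2 + r
j(Q, D) = 5 + 2*D (j(Q, D) = (D/Q + D/Q)*Q + (2 + 3) = (2*D/Q)*Q + 5 = 2*D + 5 = 5 + 2*D)
(97653/(-42547))/j(-5, -227) = (97653/(-42547))/(5 + 2*(-227)) = (97653*(-1/42547))/(5 - 454) = -97653/42547/(-449) = -97653/42547*(-1/449) = 97653/19103603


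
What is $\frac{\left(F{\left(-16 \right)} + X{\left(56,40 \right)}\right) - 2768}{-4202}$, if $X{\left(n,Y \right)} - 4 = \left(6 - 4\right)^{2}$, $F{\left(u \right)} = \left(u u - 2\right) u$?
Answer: $\frac{3412}{2101} \approx 1.624$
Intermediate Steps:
$F{\left(u \right)} = u \left(-2 + u^{2}\right)$ ($F{\left(u \right)} = \left(u^{2} - 2\right) u = \left(-2 + u^{2}\right) u = u \left(-2 + u^{2}\right)$)
$X{\left(n,Y \right)} = 8$ ($X{\left(n,Y \right)} = 4 + \left(6 - 4\right)^{2} = 4 + 2^{2} = 4 + 4 = 8$)
$\frac{\left(F{\left(-16 \right)} + X{\left(56,40 \right)}\right) - 2768}{-4202} = \frac{\left(- 16 \left(-2 + \left(-16\right)^{2}\right) + 8\right) - 2768}{-4202} = \left(\left(- 16 \left(-2 + 256\right) + 8\right) - 2768\right) \left(- \frac{1}{4202}\right) = \left(\left(\left(-16\right) 254 + 8\right) - 2768\right) \left(- \frac{1}{4202}\right) = \left(\left(-4064 + 8\right) - 2768\right) \left(- \frac{1}{4202}\right) = \left(-4056 - 2768\right) \left(- \frac{1}{4202}\right) = \left(-6824\right) \left(- \frac{1}{4202}\right) = \frac{3412}{2101}$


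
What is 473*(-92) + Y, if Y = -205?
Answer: -43721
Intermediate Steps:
473*(-92) + Y = 473*(-92) - 205 = -43516 - 205 = -43721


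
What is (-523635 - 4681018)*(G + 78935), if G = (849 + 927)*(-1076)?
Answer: 9535137686773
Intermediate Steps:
G = -1910976 (G = 1776*(-1076) = -1910976)
(-523635 - 4681018)*(G + 78935) = (-523635 - 4681018)*(-1910976 + 78935) = -5204653*(-1832041) = 9535137686773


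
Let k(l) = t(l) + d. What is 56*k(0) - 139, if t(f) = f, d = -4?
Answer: -363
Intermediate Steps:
k(l) = -4 + l (k(l) = l - 4 = -4 + l)
56*k(0) - 139 = 56*(-4 + 0) - 139 = 56*(-4) - 139 = -224 - 139 = -363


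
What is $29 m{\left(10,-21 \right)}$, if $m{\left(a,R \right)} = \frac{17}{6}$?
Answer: $\frac{493}{6} \approx 82.167$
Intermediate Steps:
$m{\left(a,R \right)} = \frac{17}{6}$ ($m{\left(a,R \right)} = 17 \cdot \frac{1}{6} = \frac{17}{6}$)
$29 m{\left(10,-21 \right)} = 29 \cdot \frac{17}{6} = \frac{493}{6}$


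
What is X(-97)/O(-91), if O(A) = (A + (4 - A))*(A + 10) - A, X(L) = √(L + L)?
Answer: -I*√194/233 ≈ -0.059779*I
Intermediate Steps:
X(L) = √2*√L (X(L) = √(2*L) = √2*√L)
O(A) = 40 + 3*A (O(A) = 4*(10 + A) - A = (40 + 4*A) - A = 40 + 3*A)
X(-97)/O(-91) = (√2*√(-97))/(40 + 3*(-91)) = (√2*(I*√97))/(40 - 273) = (I*√194)/(-233) = (I*√194)*(-1/233) = -I*√194/233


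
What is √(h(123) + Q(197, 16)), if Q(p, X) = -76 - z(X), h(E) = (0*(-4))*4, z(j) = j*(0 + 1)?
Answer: 2*I*√23 ≈ 9.5917*I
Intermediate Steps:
z(j) = j (z(j) = j*1 = j)
h(E) = 0 (h(E) = 0*4 = 0)
Q(p, X) = -76 - X
√(h(123) + Q(197, 16)) = √(0 + (-76 - 1*16)) = √(0 + (-76 - 16)) = √(0 - 92) = √(-92) = 2*I*√23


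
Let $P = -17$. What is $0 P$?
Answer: $0$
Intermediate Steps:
$0 P = 0 \left(-17\right) = 0$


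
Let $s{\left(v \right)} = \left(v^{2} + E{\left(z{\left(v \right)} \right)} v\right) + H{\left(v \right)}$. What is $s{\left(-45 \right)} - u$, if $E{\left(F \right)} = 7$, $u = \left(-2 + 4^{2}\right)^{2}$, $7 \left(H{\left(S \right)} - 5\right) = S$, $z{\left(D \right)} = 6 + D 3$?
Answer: $\frac{10588}{7} \approx 1512.6$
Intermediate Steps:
$z{\left(D \right)} = 6 + 3 D$
$H{\left(S \right)} = 5 + \frac{S}{7}$
$u = 196$ ($u = \left(-2 + 16\right)^{2} = 14^{2} = 196$)
$s{\left(v \right)} = 5 + v^{2} + \frac{50 v}{7}$ ($s{\left(v \right)} = \left(v^{2} + 7 v\right) + \left(5 + \frac{v}{7}\right) = 5 + v^{2} + \frac{50 v}{7}$)
$s{\left(-45 \right)} - u = \left(5 + \left(-45\right)^{2} + \frac{50}{7} \left(-45\right)\right) - 196 = \left(5 + 2025 - \frac{2250}{7}\right) - 196 = \frac{11960}{7} - 196 = \frac{10588}{7}$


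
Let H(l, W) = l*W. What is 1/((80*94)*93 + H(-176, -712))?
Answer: 1/824672 ≈ 1.2126e-6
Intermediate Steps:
H(l, W) = W*l
1/((80*94)*93 + H(-176, -712)) = 1/((80*94)*93 - 712*(-176)) = 1/(7520*93 + 125312) = 1/(699360 + 125312) = 1/824672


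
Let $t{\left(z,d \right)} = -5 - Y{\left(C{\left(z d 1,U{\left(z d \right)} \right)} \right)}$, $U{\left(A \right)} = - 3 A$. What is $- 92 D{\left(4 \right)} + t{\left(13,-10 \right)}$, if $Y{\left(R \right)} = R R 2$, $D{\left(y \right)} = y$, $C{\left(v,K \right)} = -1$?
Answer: $-375$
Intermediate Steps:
$Y{\left(R \right)} = 2 R^{2}$ ($Y{\left(R \right)} = R^{2} \cdot 2 = 2 R^{2}$)
$t{\left(z,d \right)} = -7$ ($t{\left(z,d \right)} = -5 - 2 \left(-1\right)^{2} = -5 - 2 \cdot 1 = -5 - 2 = -7$)
$- 92 D{\left(4 \right)} + t{\left(13,-10 \right)} = \left(-92\right) 4 - 7 = -368 - 7 = -375$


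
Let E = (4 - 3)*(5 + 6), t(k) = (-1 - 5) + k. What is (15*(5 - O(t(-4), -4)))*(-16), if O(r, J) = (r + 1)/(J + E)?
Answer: -10560/7 ≈ -1508.6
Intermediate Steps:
t(k) = -6 + k
E = 11 (E = 1*11 = 11)
O(r, J) = (1 + r)/(11 + J) (O(r, J) = (r + 1)/(J + 11) = (1 + r)/(11 + J))
(15*(5 - O(t(-4), -4)))*(-16) = (15*(5 - (1 + (-6 - 4))/(11 - 4)))*(-16) = (15*(5 - (1 - 10)/7))*(-16) = (15*(5 - (-9)/7))*(-16) = (15*(5 - 1*(-9/7)))*(-16) = (15*(5 + 9/7))*(-16) = (15*(44/7))*(-16) = (660/7)*(-16) = -10560/7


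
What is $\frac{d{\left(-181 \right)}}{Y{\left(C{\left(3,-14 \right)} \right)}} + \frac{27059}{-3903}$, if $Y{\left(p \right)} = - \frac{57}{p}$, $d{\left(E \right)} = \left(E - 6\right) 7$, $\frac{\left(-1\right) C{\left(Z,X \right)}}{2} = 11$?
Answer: $- \frac{37980319}{74157} \approx -512.16$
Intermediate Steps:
$C{\left(Z,X \right)} = -22$ ($C{\left(Z,X \right)} = \left(-2\right) 11 = -22$)
$d{\left(E \right)} = -42 + 7 E$ ($d{\left(E \right)} = \left(-6 + E\right) 7 = -42 + 7 E$)
$\frac{d{\left(-181 \right)}}{Y{\left(C{\left(3,-14 \right)} \right)}} + \frac{27059}{-3903} = \frac{-42 + 7 \left(-181\right)}{\left(-57\right) \frac{1}{-22}} + \frac{27059}{-3903} = \frac{-42 - 1267}{\left(-57\right) \left(- \frac{1}{22}\right)} + 27059 \left(- \frac{1}{3903}\right) = - \frac{1309}{\frac{57}{22}} - \frac{27059}{3903} = \left(-1309\right) \frac{22}{57} - \frac{27059}{3903} = - \frac{28798}{57} - \frac{27059}{3903} = - \frac{37980319}{74157}$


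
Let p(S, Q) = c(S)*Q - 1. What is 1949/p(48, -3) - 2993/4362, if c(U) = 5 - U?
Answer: 4059217/279168 ≈ 14.540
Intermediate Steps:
p(S, Q) = -1 + Q*(5 - S) (p(S, Q) = (5 - S)*Q - 1 = Q*(5 - S) - 1 = -1 + Q*(5 - S))
1949/p(48, -3) - 2993/4362 = 1949/(-1 - 1*(-3)*(-5 + 48)) - 2993/4362 = 1949/(-1 - 1*(-3)*43) - 2993*1/4362 = 1949/(-1 + 129) - 2993/4362 = 1949/128 - 2993/4362 = 4059217/279168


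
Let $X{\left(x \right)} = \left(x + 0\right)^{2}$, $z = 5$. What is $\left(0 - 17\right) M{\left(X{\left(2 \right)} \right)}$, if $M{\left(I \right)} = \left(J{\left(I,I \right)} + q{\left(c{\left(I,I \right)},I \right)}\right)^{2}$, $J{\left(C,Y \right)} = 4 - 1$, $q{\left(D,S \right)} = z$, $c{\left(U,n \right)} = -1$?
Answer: $-1088$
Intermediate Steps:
$q{\left(D,S \right)} = 5$
$X{\left(x \right)} = x^{2}$
$J{\left(C,Y \right)} = 3$ ($J{\left(C,Y \right)} = 4 - 1 = 3$)
$M{\left(I \right)} = 64$ ($M{\left(I \right)} = \left(3 + 5\right)^{2} = 8^{2} = 64$)
$\left(0 - 17\right) M{\left(X{\left(2 \right)} \right)} = \left(0 - 17\right) 64 = \left(-17\right) 64 = -1088$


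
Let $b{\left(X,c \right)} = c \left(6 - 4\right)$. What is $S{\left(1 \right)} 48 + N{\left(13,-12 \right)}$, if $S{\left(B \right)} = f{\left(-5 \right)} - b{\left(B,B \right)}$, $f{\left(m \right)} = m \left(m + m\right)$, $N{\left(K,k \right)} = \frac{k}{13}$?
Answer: $\frac{29940}{13} \approx 2303.1$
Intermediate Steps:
$N{\left(K,k \right)} = \frac{k}{13}$ ($N{\left(K,k \right)} = k \frac{1}{13} = \frac{k}{13}$)
$b{\left(X,c \right)} = 2 c$ ($b{\left(X,c \right)} = c 2 = 2 c$)
$f{\left(m \right)} = 2 m^{2}$ ($f{\left(m \right)} = m 2 m = 2 m^{2}$)
$S{\left(B \right)} = 50 - 2 B$ ($S{\left(B \right)} = 2 \left(-5\right)^{2} - 2 B = 2 \cdot 25 - 2 B = 50 - 2 B$)
$S{\left(1 \right)} 48 + N{\left(13,-12 \right)} = \left(50 - 2\right) 48 + \frac{1}{13} \left(-12\right) = \left(50 - 2\right) 48 - \frac{12}{13} = 48 \cdot 48 - \frac{12}{13} = 2304 - \frac{12}{13} = \frac{29940}{13}$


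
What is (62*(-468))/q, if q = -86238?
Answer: 1612/4791 ≈ 0.33646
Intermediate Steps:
(62*(-468))/q = (62*(-468))/(-86238) = -29016*(-1/86238) = 1612/4791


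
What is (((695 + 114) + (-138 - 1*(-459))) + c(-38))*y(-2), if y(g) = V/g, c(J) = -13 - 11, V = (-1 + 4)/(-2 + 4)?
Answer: -1659/2 ≈ -829.50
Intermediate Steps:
V = 3/2 ≈ 1.5000
c(J) = -24
y(g) = 3/(2*g)
(((695 + 114) + (-138 - 1*(-459))) + c(-38))*y(-2) = (((695 + 114) + (-138 - 1*(-459))) - 24)*((3/2)/(-2)) = ((809 + (-138 + 459)) - 24)*((3/2)*(-1/2)) = ((809 + 321) - 24)*(-3/4) = (1130 - 24)*(-3/4) = 1106*(-3/4) = -1659/2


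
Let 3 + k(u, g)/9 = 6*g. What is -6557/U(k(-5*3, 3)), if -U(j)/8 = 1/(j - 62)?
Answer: 478661/8 ≈ 59833.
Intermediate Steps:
k(u, g) = -27 + 54*g (k(u, g) = -27 + 9*(6*g) = -27 + 54*g)
U(j) = -8/(-62 + j) (U(j) = -8/(j - 62) = -8/(-62 + j))
-6557/U(k(-5*3, 3)) = -6557/((-8/(-62 + (-27 + 54*3)))) = -6557/((-8/(-62 + (-27 + 162)))) = -6557/((-8/(-62 + 135))) = -6557/((-8/73)) = -6557/((-8*1/73)) = -6557/(-8/73) = -6557*(-73/8) = 478661/8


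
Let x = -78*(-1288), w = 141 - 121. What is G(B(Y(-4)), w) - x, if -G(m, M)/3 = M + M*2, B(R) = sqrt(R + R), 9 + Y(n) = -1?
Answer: -100644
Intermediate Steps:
w = 20
Y(n) = -10 (Y(n) = -9 - 1 = -10)
B(R) = sqrt(2)*sqrt(R) (B(R) = sqrt(2*R) = sqrt(2)*sqrt(R))
G(m, M) = -9*M (G(m, M) = -3*(M + M*2) = -3*(M + 2*M) = -9*M)
x = 100464
G(B(Y(-4)), w) - x = -9*20 - 1*100464 = -180 - 100464 = -100644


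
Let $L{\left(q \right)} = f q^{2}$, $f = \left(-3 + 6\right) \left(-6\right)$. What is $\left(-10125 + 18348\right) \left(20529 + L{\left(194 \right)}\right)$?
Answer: $-5401844937$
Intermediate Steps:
$f = -18$ ($f = 3 \left(-6\right) = -18$)
$L{\left(q \right)} = - 18 q^{2}$
$\left(-10125 + 18348\right) \left(20529 + L{\left(194 \right)}\right) = \left(-10125 + 18348\right) \left(20529 - 18 \cdot 194^{2}\right) = 8223 \left(20529 - 677448\right) = 8223 \left(-656919\right) = -5401844937$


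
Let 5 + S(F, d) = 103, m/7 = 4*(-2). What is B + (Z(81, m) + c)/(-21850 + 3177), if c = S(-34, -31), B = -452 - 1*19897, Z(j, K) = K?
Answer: -379976919/18673 ≈ -20349.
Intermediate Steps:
m = -56 (m = 7*(4*(-2)) = 7*(-8) = -56)
S(F, d) = 98 (S(F, d) = -5 + 103 = 98)
B = -20349 (B = -452 - 19897 = -20349)
c = 98
B + (Z(81, m) + c)/(-21850 + 3177) = -20349 + (-56 + 98)/(-21850 + 3177) = -20349 + 42/(-18673) = -20349 + 42*(-1/18673) = -20349 - 42/18673 = -379976919/18673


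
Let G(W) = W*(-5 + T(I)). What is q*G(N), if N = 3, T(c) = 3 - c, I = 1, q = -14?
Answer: 126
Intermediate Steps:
G(W) = -3*W (G(W) = W*(-5 + (3 - 1*1)) = W*(-5 + (3 - 1)) = W*(-5 + 2) = W*(-3) = -3*W)
q*G(N) = -(-42)*3 = -14*(-9) = 126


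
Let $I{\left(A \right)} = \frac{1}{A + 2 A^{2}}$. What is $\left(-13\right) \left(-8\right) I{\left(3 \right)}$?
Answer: $\frac{104}{21} \approx 4.9524$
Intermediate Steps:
$\left(-13\right) \left(-8\right) I{\left(3 \right)} = \left(-13\right) \left(-8\right) \frac{1}{3 \left(1 + 2 \cdot 3\right)} = 104 \frac{1}{3 \left(1 + 6\right)} = 104 \frac{1}{3 \cdot 7} = 104 \cdot \frac{1}{3} \cdot \frac{1}{7} = 104 \cdot \frac{1}{21} = \frac{104}{21}$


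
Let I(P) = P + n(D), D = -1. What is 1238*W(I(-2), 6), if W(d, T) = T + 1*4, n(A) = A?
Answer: 12380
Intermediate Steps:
I(P) = -1 + P (I(P) = P - 1 = -1 + P)
W(d, T) = 4 + T (W(d, T) = T + 4 = 4 + T)
1238*W(I(-2), 6) = 1238*(4 + 6) = 1238*10 = 12380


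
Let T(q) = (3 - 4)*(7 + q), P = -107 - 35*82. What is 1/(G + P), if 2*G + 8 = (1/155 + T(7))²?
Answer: -48050/138532489 ≈ -0.00034685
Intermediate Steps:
P = -2977 (P = -107 - 2870 = -2977)
T(q) = -7 - q (T(q) = -(7 + q) = -7 - q)
G = 4512361/48050 (G = -4 + (1/155 + (-7 - 1*7))²/2 = -4 + (1/155 + (-7 - 7))²/2 = -4 + (1/155 - 14)²/2 = -4 + (-2169/155)²/2 = -4 + (½)*(4704561/24025) = -4 + 4704561/48050 = 4512361/48050 ≈ 93.910)
1/(G + P) = 1/(4512361/48050 - 2977) = 1/(-138532489/48050) = -48050/138532489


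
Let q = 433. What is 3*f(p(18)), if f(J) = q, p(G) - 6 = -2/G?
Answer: 1299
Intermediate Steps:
p(G) = 6 - 2/G
f(J) = 433
3*f(p(18)) = 3*433 = 1299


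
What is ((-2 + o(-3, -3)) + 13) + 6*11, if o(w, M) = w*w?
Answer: 86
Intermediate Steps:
o(w, M) = w**2
((-2 + o(-3, -3)) + 13) + 6*11 = ((-2 + (-3)**2) + 13) + 6*11 = ((-2 + 9) + 13) + 66 = (7 + 13) + 66 = 20 + 66 = 86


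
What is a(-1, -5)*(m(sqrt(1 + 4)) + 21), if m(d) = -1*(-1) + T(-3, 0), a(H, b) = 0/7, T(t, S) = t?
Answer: 0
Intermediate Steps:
a(H, b) = 0 (a(H, b) = 0*(1/7) = 0)
m(d) = -2 (m(d) = -1*(-1) - 3 = 1 - 3 = -2)
a(-1, -5)*(m(sqrt(1 + 4)) + 21) = 0*(-2 + 21) = 0*19 = 0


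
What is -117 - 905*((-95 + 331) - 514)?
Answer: 251473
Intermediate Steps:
-117 - 905*((-95 + 331) - 514) = -117 - 905*(236 - 514) = -117 - 905*(-278) = -117 + 251590 = 251473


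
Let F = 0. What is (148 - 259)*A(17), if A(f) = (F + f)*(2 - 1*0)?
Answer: -3774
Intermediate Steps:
A(f) = 2*f (A(f) = (0 + f)*(2 - 1*0) = f*(2 + 0) = f*2 = 2*f)
(148 - 259)*A(17) = (148 - 259)*(2*17) = -111*34 = -3774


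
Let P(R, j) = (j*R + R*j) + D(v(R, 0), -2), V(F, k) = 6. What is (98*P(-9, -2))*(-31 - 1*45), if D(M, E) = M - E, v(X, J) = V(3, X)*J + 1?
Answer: -290472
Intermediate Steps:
v(X, J) = 1 + 6*J (v(X, J) = 6*J + 1 = 1 + 6*J)
P(R, j) = 3 + 2*R*j (P(R, j) = (j*R + R*j) + ((1 + 6*0) - 1*(-2)) = (R*j + R*j) + ((1 + 0) + 2) = 2*R*j + (1 + 2) = 2*R*j + 3 = 3 + 2*R*j)
(98*P(-9, -2))*(-31 - 1*45) = (98*(3 + 2*(-9)*(-2)))*(-31 - 1*45) = (98*(3 + 36))*(-31 - 45) = (98*39)*(-76) = 3822*(-76) = -290472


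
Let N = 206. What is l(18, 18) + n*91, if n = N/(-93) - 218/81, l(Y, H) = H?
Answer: -1075922/2511 ≈ -428.48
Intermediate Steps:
n = -12320/2511 (n = 206/(-93) - 218/81 = 206*(-1/93) - 218*1/81 = -206/93 - 218/81 = -12320/2511 ≈ -4.9064)
l(18, 18) + n*91 = 18 - 12320/2511*91 = 18 - 1121120/2511 = -1075922/2511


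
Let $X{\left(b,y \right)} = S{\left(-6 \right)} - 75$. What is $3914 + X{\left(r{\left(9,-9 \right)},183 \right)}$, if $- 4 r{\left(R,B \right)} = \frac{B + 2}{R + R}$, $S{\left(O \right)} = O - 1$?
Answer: $3832$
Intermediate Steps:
$S{\left(O \right)} = -1 + O$ ($S{\left(O \right)} = O - 1 = -1 + O$)
$r{\left(R,B \right)} = - \frac{2 + B}{8 R}$ ($r{\left(R,B \right)} = - \frac{\left(B + 2\right) \frac{1}{R + R}}{4} = - \frac{\left(2 + B\right) \frac{1}{2 R}}{4} = - \frac{\frac{1}{2} \frac{1}{R} \left(2 + B\right)}{4} = - \frac{2 + B}{8 R}$)
$X{\left(b,y \right)} = -82$ ($X{\left(b,y \right)} = \left(-1 - 6\right) - 75 = -7 - 75 = -82$)
$3914 + X{\left(r{\left(9,-9 \right)},183 \right)} = 3914 - 82 = 3832$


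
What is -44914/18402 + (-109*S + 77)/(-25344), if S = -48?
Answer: -205999439/77730048 ≈ -2.6502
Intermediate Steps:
-44914/18402 + (-109*S + 77)/(-25344) = -44914/18402 + (-109*(-48) + 77)/(-25344) = -44914*1/18402 + (5232 + 77)*(-1/25344) = -22457/9201 + 5309*(-1/25344) = -22457/9201 - 5309/25344 = -205999439/77730048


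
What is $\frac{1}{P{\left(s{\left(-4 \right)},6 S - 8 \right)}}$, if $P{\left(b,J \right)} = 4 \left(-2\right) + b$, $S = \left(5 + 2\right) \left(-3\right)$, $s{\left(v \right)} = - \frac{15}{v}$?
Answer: $- \frac{4}{17} \approx -0.23529$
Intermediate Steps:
$S = -21$ ($S = 7 \left(-3\right) = -21$)
$P{\left(b,J \right)} = -8 + b$
$\frac{1}{P{\left(s{\left(-4 \right)},6 S - 8 \right)}} = \frac{1}{-8 - \frac{15}{-4}} = \frac{1}{-8 - - \frac{15}{4}} = \frac{1}{-8 + \frac{15}{4}} = \frac{1}{- \frac{17}{4}} = - \frac{4}{17}$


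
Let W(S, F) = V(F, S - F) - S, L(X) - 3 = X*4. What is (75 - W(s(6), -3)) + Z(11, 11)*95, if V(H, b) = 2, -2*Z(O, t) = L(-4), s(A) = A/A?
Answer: 1383/2 ≈ 691.50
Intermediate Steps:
s(A) = 1
L(X) = 3 + 4*X (L(X) = 3 + X*4 = 3 + 4*X)
Z(O, t) = 13/2 (Z(O, t) = -(3 + 4*(-4))/2 = -(3 - 16)/2 = -½*(-13) = 13/2)
W(S, F) = 2 - S
(75 - W(s(6), -3)) + Z(11, 11)*95 = (75 - (2 - 1*1)) + (13/2)*95 = (75 - (2 - 1)) + 1235/2 = (75 - 1*1) + 1235/2 = (75 - 1) + 1235/2 = 74 + 1235/2 = 1383/2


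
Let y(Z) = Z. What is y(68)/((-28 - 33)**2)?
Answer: 68/3721 ≈ 0.018275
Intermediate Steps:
y(68)/((-28 - 33)**2) = 68/((-28 - 33)**2) = 68/((-61)**2) = 68/3721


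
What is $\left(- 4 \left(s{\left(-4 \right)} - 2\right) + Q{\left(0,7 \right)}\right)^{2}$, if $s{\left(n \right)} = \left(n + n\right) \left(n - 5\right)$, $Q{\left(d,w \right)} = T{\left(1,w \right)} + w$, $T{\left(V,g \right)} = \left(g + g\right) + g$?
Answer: $63504$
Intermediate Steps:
$T{\left(V,g \right)} = 3 g$ ($T{\left(V,g \right)} = 2 g + g = 3 g$)
$Q{\left(d,w \right)} = 4 w$ ($Q{\left(d,w \right)} = 3 w + w = 4 w$)
$s{\left(n \right)} = 2 n \left(-5 + n\right)$
$\left(- 4 \left(s{\left(-4 \right)} - 2\right) + Q{\left(0,7 \right)}\right)^{2} = \left(- 4 \left(2 \left(-4\right) \left(-5 - 4\right) - 2\right) + 4 \cdot 7\right)^{2} = \left(- 4 \left(2 \left(-4\right) \left(-9\right) - 2\right) + 28\right)^{2} = \left(- 4 \left(72 - 2\right) + 28\right)^{2} = \left(\left(-4\right) 70 + 28\right)^{2} = \left(-280 + 28\right)^{2} = \left(-252\right)^{2} = 63504$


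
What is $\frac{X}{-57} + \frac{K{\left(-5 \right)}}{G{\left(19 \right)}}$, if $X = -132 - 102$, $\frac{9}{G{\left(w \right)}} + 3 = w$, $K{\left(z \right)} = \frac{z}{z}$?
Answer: $\frac{1006}{171} \approx 5.883$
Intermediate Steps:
$K{\left(z \right)} = 1$
$G{\left(w \right)} = \frac{9}{-3 + w}$
$X = -234$
$\frac{X}{-57} + \frac{K{\left(-5 \right)}}{G{\left(19 \right)}} = - \frac{234}{-57} + 1 \frac{1}{9 \frac{1}{-3 + 19}} = \left(-234\right) \left(- \frac{1}{57}\right) + 1 \frac{1}{9 \cdot \frac{1}{16}} = \frac{78}{19} + 1 \frac{1}{9 \cdot \frac{1}{16}} = \frac{78}{19} + 1 \frac{1}{\frac{9}{16}} = \frac{78}{19} + 1 \cdot \frac{16}{9} = \frac{78}{19} + \frac{16}{9} = \frac{1006}{171}$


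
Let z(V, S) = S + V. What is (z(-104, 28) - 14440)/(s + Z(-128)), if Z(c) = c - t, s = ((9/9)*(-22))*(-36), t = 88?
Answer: -3629/144 ≈ -25.201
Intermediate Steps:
s = 792 (s = ((9*(⅑))*(-22))*(-36) = (1*(-22))*(-36) = -22*(-36) = 792)
Z(c) = -88 + c (Z(c) = c - 1*88 = c - 88 = -88 + c)
(z(-104, 28) - 14440)/(s + Z(-128)) = ((28 - 104) - 14440)/(792 + (-88 - 128)) = (-76 - 14440)/(792 - 216) = -14516/576 = -14516*1/576 = -3629/144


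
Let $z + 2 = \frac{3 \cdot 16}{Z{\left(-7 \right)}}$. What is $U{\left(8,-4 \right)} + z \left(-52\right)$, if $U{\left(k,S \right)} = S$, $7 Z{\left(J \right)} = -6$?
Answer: $3012$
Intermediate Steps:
$Z{\left(J \right)} = - \frac{6}{7}$ ($Z{\left(J \right)} = \frac{1}{7} \left(-6\right) = - \frac{6}{7}$)
$z = -58$ ($z = -2 + \frac{3 \cdot 16}{- \frac{6}{7}} = -2 + 48 \left(- \frac{7}{6}\right) = -2 - 56 = -58$)
$U{\left(8,-4 \right)} + z \left(-52\right) = -4 - -3016 = -4 + 3016 = 3012$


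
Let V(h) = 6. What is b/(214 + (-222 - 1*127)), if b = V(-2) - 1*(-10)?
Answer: -16/135 ≈ -0.11852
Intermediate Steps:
b = 16 (b = 6 - 1*(-10) = 6 + 10 = 16)
b/(214 + (-222 - 1*127)) = 16/(214 + (-222 - 1*127)) = 16/(214 + (-222 - 127)) = 16/(214 - 349) = 16/(-135) = 16*(-1/135) = -16/135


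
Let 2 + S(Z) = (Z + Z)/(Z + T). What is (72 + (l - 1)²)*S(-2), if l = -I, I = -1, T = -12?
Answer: -864/7 ≈ -123.43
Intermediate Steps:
l = 1 (l = -1*(-1) = 1)
S(Z) = -2 + 2*Z/(-12 + Z) (S(Z) = -2 + (Z + Z)/(Z - 12) = -2 + (2*Z)/(-12 + Z) = -2 + 2*Z/(-12 + Z))
(72 + (l - 1)²)*S(-2) = (72 + (1 - 1)²)*(24/(-12 - 2)) = (72 + 0²)*(24/(-14)) = (72 + 0)*(24*(-1/14)) = 72*(-12/7) = -864/7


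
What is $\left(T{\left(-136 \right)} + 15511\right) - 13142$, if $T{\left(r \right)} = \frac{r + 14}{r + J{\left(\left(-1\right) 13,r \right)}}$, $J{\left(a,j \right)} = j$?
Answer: $\frac{322245}{136} \approx 2369.4$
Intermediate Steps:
$T{\left(r \right)} = \frac{14 + r}{2 r}$ ($T{\left(r \right)} = \frac{r + 14}{r + r} = \frac{14 + r}{2 r}$)
$\left(T{\left(-136 \right)} + 15511\right) - 13142 = \left(\frac{14 - 136}{2 \left(-136\right)} + 15511\right) - 13142 = \left(\frac{1}{2} \left(- \frac{1}{136}\right) \left(-122\right) + 15511\right) - 13142 = \left(\frac{61}{136} + 15511\right) - 13142 = \frac{2109557}{136} - 13142 = \frac{322245}{136}$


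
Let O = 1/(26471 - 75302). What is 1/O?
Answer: -48831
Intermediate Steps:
O = -1/48831 (O = 1/(-48831) = -1/48831 ≈ -2.0479e-5)
1/O = 1/(-1/48831) = -48831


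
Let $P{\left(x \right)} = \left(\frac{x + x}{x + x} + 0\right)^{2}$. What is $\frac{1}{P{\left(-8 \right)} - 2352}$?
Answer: $- \frac{1}{2351} \approx -0.00042535$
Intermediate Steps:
$P{\left(x \right)} = 1$ ($P{\left(x \right)} = \left(\frac{2 x}{2 x} + 0\right)^{2} = \left(2 x \frac{1}{2 x} + 0\right)^{2} = \left(1 + 0\right)^{2} = 1^{2} = 1$)
$\frac{1}{P{\left(-8 \right)} - 2352} = \frac{1}{1 - 2352} = \frac{1}{-2351} = - \frac{1}{2351}$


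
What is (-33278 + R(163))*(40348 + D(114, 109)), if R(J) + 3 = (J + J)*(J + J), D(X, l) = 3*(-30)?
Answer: 2938632710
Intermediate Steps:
D(X, l) = -90
R(J) = -3 + 4*J² (R(J) = -3 + (J + J)*(J + J) = -3 + (2*J)*(2*J) = -3 + 4*J²)
(-33278 + R(163))*(40348 + D(114, 109)) = (-33278 + (-3 + 4*163²))*(40348 - 90) = (-33278 + (-3 + 4*26569))*40258 = (-33278 + (-3 + 106276))*40258 = (-33278 + 106273)*40258 = 72995*40258 = 2938632710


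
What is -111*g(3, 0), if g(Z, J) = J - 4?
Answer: 444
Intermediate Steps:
g(Z, J) = -4 + J
-111*g(3, 0) = -111*(-4 + 0) = -111*(-4) = 444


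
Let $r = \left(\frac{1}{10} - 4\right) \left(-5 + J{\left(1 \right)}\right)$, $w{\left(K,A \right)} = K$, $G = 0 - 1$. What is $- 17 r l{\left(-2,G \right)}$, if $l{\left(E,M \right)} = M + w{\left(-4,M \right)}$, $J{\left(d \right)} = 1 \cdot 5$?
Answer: $0$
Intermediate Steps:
$G = -1$ ($G = 0 - 1 = -1$)
$J{\left(d \right)} = 5$
$l{\left(E,M \right)} = -4 + M$ ($l{\left(E,M \right)} = M - 4 = -4 + M$)
$r = 0$ ($r = \left(\frac{1}{10} - 4\right) \left(-5 + 5\right) = \left(\frac{1}{10} - 4\right) 0 = \left(- \frac{39}{10}\right) 0 = 0$)
$- 17 r l{\left(-2,G \right)} = \left(-17\right) 0 \left(-4 - 1\right) = 0 \left(-5\right) = 0$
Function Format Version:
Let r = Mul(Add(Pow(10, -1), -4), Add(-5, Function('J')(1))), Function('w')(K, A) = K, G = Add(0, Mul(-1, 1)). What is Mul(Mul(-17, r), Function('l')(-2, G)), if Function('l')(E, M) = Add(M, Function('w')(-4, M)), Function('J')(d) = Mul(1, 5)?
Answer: 0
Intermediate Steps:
G = -1 (G = Add(0, -1) = -1)
Function('J')(d) = 5
Function('l')(E, M) = Add(-4, M) (Function('l')(E, M) = Add(M, -4) = Add(-4, M))
r = 0 (r = Mul(Add(Pow(10, -1), -4), Add(-5, 5)) = Mul(Add(Rational(1, 10), -4), 0) = Mul(Rational(-39, 10), 0) = 0)
Mul(Mul(-17, r), Function('l')(-2, G)) = Mul(Mul(-17, 0), Add(-4, -1)) = Mul(0, -5) = 0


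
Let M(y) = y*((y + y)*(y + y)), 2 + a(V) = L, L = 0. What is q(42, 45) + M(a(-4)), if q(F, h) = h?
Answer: 13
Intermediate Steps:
a(V) = -2 (a(V) = -2 + 0 = -2)
M(y) = 4*y³ (M(y) = y*((2*y)*(2*y)) = y*(4*y²) = 4*y³)
q(42, 45) + M(a(-4)) = 45 + 4*(-2)³ = 45 + 4*(-8) = 45 - 32 = 13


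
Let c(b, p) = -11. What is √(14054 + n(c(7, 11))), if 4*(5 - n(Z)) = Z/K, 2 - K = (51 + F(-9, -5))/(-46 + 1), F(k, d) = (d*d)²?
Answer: √32997189586/1532 ≈ 118.57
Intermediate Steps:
F(k, d) = d⁴ (F(k, d) = (d²)² = d⁴)
K = 766/45 (K = 2 - (51 + (-5)⁴)/(-46 + 1) = 2 - (51 + 625)/(-45) = 2 - 676*(-1)/45 = 2 - 1*(-676/45) = 2 + 676/45 = 766/45 ≈ 17.022)
n(Z) = 5 - 45*Z/3064 (n(Z) = 5 - Z/(4*766/45) = 5 - Z*45/(4*766) = 5 - 45*Z/3064)
√(14054 + n(c(7, 11))) = √(14054 + (5 - 45/3064*(-11))) = √(14054 + (5 + 495/3064)) = √(14054 + 15815/3064) = √(43077271/3064) = √32997189586/1532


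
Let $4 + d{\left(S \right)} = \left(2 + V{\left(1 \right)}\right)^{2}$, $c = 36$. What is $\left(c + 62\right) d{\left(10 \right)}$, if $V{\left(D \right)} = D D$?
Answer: $490$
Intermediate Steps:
$V{\left(D \right)} = D^{2}$
$d{\left(S \right)} = 5$ ($d{\left(S \right)} = -4 + \left(2 + 1^{2}\right)^{2} = -4 + \left(2 + 1\right)^{2} = -4 + 3^{2} = -4 + 9 = 5$)
$\left(c + 62\right) d{\left(10 \right)} = \left(36 + 62\right) 5 = 98 \cdot 5 = 490$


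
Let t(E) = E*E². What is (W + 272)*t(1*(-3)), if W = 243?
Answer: -13905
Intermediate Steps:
t(E) = E³
(W + 272)*t(1*(-3)) = (243 + 272)*(1*(-3))³ = 515*(-3)³ = 515*(-27) = -13905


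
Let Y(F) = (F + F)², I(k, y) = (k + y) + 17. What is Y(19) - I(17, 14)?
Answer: 1396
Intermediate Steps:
I(k, y) = 17 + k + y
Y(F) = 4*F² (Y(F) = (2*F)² = 4*F²)
Y(19) - I(17, 14) = 4*19² - (17 + 17 + 14) = 4*361 - 1*48 = 1444 - 48 = 1396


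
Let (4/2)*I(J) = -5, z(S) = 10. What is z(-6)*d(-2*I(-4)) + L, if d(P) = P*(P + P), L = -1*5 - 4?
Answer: 491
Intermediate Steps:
I(J) = -5/2 (I(J) = (1/2)*(-5) = -5/2)
L = -9 (L = -5 - 4 = -9)
d(P) = 2*P**2 (d(P) = P*(2*P) = 2*P**2)
z(-6)*d(-2*I(-4)) + L = 10*(2*(-2*(-5/2))**2) - 9 = 10*(2*5**2) - 9 = 10*(2*25) - 9 = 10*50 - 9 = 500 - 9 = 491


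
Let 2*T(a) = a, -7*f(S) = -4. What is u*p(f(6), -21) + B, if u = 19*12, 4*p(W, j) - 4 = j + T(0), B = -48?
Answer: -1017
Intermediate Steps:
f(S) = 4/7 (f(S) = -1/7*(-4) = 4/7)
T(a) = a/2
p(W, j) = 1 + j/4 (p(W, j) = 1 + (j + (1/2)*0)/4 = 1 + (j + 0)/4 = 1 + j/4)
u = 228
u*p(f(6), -21) + B = 228*(1 + (1/4)*(-21)) - 48 = 228*(1 - 21/4) - 48 = 228*(-17/4) - 48 = -969 - 48 = -1017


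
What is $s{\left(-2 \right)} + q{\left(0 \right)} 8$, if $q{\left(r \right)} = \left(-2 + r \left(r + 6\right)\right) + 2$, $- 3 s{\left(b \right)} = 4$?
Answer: $- \frac{4}{3} \approx -1.3333$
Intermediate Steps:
$s{\left(b \right)} = - \frac{4}{3}$ ($s{\left(b \right)} = \left(- \frac{1}{3}\right) 4 = - \frac{4}{3}$)
$q{\left(r \right)} = r \left(6 + r\right)$ ($q{\left(r \right)} = \left(-2 + r \left(6 + r\right)\right) + 2 = r \left(6 + r\right)$)
$s{\left(-2 \right)} + q{\left(0 \right)} 8 = - \frac{4}{3} + 0 \left(6 + 0\right) 8 = - \frac{4}{3} + 0 \cdot 6 \cdot 8 = - \frac{4}{3} + 0 \cdot 8 = - \frac{4}{3} + 0 = - \frac{4}{3}$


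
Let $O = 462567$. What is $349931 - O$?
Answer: $-112636$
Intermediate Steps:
$349931 - O = 349931 - 462567 = -112636$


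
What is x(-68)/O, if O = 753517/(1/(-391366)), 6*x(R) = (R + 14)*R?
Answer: -306/147450467111 ≈ -2.0753e-9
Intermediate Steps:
x(R) = R*(14 + R)/6 (x(R) = ((R + 14)*R)/6 = ((14 + R)*R)/6 = (R*(14 + R))/6 = R*(14 + R)/6)
O = -294900934222 (O = 753517/(-1/391366) = 753517*(-391366) = -294900934222)
x(-68)/O = ((1/6)*(-68)*(14 - 68))/(-294900934222) = ((1/6)*(-68)*(-54))*(-1/294900934222) = 612*(-1/294900934222) = -306/147450467111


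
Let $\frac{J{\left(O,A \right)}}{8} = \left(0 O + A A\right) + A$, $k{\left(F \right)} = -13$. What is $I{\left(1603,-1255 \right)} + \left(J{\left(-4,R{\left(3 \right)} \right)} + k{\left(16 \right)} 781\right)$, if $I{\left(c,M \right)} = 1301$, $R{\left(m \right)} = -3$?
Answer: $-8804$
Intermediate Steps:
$J{\left(O,A \right)} = 8 A + 8 A^{2}$ ($J{\left(O,A \right)} = 8 \left(\left(0 O + A A\right) + A\right) = 8 \left(\left(0 + A^{2}\right) + A\right) = 8 \left(A^{2} + A\right) = 8 \left(A + A^{2}\right) = 8 A + 8 A^{2}$)
$I{\left(1603,-1255 \right)} + \left(J{\left(-4,R{\left(3 \right)} \right)} + k{\left(16 \right)} 781\right) = 1301 - \left(10153 + 24 \left(1 - 3\right)\right) = 1301 - \left(10153 + 24 \left(-2\right)\right) = 1301 + \left(48 - 10153\right) = 1301 - 10105 = -8804$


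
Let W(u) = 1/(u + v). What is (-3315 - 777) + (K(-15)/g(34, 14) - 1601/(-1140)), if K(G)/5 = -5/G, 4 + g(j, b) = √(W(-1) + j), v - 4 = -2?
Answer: -1554293/380 + 5*√35/57 ≈ -4089.7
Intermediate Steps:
v = 2 (v = 4 - 2 = 2)
W(u) = 1/(2 + u) (W(u) = 1/(u + 2) = 1/(2 + u))
g(j, b) = -4 + √(1 + j) (g(j, b) = -4 + √(1/(2 - 1) + j) = -4 + √(1/1 + j) = -4 + √(1 + j))
K(G) = -25/G (K(G) = 5*(-5/G) = -25/G)
(-3315 - 777) + (K(-15)/g(34, 14) - 1601/(-1140)) = (-3315 - 777) + ((-25/(-15))/(-4 + √(1 + 34)) - 1601/(-1140)) = -4092 + ((-25*(-1/15))/(-4 + √35) - 1601*(-1/1140)) = -4092 + (5/(3*(-4 + √35)) + 1601/1140) = -4092 + (1601/1140 + 5/(3*(-4 + √35))) = -4663279/1140 + 5/(3*(-4 + √35))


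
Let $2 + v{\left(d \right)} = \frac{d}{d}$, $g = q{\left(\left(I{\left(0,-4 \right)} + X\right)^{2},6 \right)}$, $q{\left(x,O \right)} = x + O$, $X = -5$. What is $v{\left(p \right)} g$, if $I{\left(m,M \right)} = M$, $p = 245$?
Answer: $-87$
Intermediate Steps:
$q{\left(x,O \right)} = O + x$
$g = 87$ ($g = 6 + \left(-4 - 5\right)^{2} = 6 + \left(-9\right)^{2} = 6 + 81 = 87$)
$v{\left(d \right)} = -1$ ($v{\left(d \right)} = -2 + \frac{d}{d} = -2 + 1 = -1$)
$v{\left(p \right)} g = \left(-1\right) 87 = -87$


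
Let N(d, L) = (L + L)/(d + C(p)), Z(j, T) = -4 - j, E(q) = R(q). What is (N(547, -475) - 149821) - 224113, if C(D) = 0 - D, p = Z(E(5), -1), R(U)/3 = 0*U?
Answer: -10844136/29 ≈ -3.7394e+5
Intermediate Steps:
R(U) = 0 (R(U) = 3*(0*U) = 3*0 = 0)
E(q) = 0
p = -4 (p = -4 - 1*0 = -4 + 0 = -4)
C(D) = -D
N(d, L) = 2*L/(4 + d) (N(d, L) = (L + L)/(d - 1*(-4)) = (2*L)/(d + 4) = (2*L)/(4 + d) = 2*L/(4 + d))
(N(547, -475) - 149821) - 224113 = (2*(-475)/(4 + 547) - 149821) - 224113 = (2*(-475)/551 - 149821) - 224113 = (2*(-475)*(1/551) - 149821) - 224113 = (-50/29 - 149821) - 224113 = -4344859/29 - 224113 = -10844136/29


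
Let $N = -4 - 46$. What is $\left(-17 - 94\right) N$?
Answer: $5550$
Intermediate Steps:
$N = -50$
$\left(-17 - 94\right) N = \left(-17 - 94\right) \left(-50\right) = \left(-111\right) \left(-50\right) = 5550$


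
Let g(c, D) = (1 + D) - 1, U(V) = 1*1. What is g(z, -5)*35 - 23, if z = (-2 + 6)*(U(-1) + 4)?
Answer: -198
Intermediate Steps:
U(V) = 1
z = 20 (z = (-2 + 6)*(1 + 4) = 4*5 = 20)
g(c, D) = D
g(z, -5)*35 - 23 = -5*35 - 23 = -175 - 23 = -198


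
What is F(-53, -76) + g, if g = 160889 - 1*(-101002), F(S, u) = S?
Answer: 261838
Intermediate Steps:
g = 261891 (g = 160889 + 101002 = 261891)
F(-53, -76) + g = -53 + 261891 = 261838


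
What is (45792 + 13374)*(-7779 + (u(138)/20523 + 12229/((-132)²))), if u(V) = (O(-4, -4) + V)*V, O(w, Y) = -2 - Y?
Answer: -3047187503618869/6622088 ≈ -4.6015e+8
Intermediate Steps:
u(V) = V*(2 + V) (u(V) = ((-2 - 1*(-4)) + V)*V = ((-2 + 4) + V)*V = (2 + V)*V = V*(2 + V))
(45792 + 13374)*(-7779 + (u(138)/20523 + 12229/((-132)²))) = (45792 + 13374)*(-7779 + ((138*(2 + 138))/20523 + 12229/((-132)²))) = 59166*(-7779 + ((138*140)*(1/20523) + 12229/17424)) = 59166*(-7779 + (19320*(1/20523) + 12229*(1/17424))) = 59166*(-7779 + (6440/6841 + 12229/17424)) = 59166*(-7779 + 195869149/119197584) = 59166*(-927042136787/119197584) = -3047187503618869/6622088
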